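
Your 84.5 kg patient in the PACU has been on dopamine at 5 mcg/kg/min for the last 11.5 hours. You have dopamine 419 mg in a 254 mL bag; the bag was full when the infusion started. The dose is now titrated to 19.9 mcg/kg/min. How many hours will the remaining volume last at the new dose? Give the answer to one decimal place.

1.3 hours

Initial rate:
Dose = 5 mcg/kg/min × 84.5 kg = 422.5 mcg/min
422.5 mcg/min × 60 min/hr = 25350 mcg/hr
Concentration = 419 mg ÷ 254 mL = 1.649606 mg/mL = 1649.606 mcg/mL
Rate = 25350 mcg/hr ÷ 1649.606 mcg/mL = 15.3673 mL/hr
Volume infused so far = 15.3673 mL/hr × 11.5 hr = 176.724 mL
Volume remaining = 254 − 176.724 = 77.27601 mL
New rate:
Dose = 19.9 mcg/kg/min × 84.5 kg = 1681.55 mcg/min
1681.55 mcg/min × 60 min/hr = 100893 mcg/hr
Rate = 100893 mcg/hr ÷ 1649.606 mcg/mL = 61.16187 mL/hr
Time remaining = 77.27601 mL ÷ 61.16187 mL/hr = 1.263467 hr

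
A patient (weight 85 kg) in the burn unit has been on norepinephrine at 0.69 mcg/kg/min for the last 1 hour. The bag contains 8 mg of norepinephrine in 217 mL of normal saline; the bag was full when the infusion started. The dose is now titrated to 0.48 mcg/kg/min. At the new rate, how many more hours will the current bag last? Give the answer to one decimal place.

1.8 hours

Initial rate:
Dose = 0.69 mcg/kg/min × 85 kg = 58.65 mcg/min
58.65 mcg/min × 60 min/hr = 3519 mcg/hr
Concentration = 8 mg ÷ 217 mL = 0.03686636 mg/mL = 36.86636 mcg/mL
Rate = 3519 mcg/hr ÷ 36.86636 mcg/mL = 95.45288 mL/hr
Volume infused so far = 95.45288 mL/hr × 1 hr = 95.45288 mL
Volume remaining = 217 − 95.45288 = 121.5471 mL
New rate:
Dose = 0.48 mcg/kg/min × 85 kg = 40.8 mcg/min
40.8 mcg/min × 60 min/hr = 2448 mcg/hr
Rate = 2448 mcg/hr ÷ 36.86636 mcg/mL = 66.402 mL/hr
Time remaining = 121.5471 mL ÷ 66.402 mL/hr = 1.830474 hr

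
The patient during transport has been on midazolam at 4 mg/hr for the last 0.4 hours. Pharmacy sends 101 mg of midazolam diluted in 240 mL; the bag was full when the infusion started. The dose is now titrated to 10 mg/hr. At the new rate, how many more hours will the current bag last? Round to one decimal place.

9.9 hours

Initial rate:
Concentration = 101 mg ÷ 240 mL = 0.4208333 mg/mL
Rate = 4 mg/hr ÷ 0.4208333 mg/mL = 9.50495 mL/hr
Volume infused so far = 9.50495 mL/hr × 0.4 hr = 3.80198 mL
Volume remaining = 240 − 3.80198 = 236.198 mL
New rate:
Rate = 10 mg/hr ÷ 0.4208333 mg/mL = 23.76238 mL/hr
Time remaining = 236.198 mL ÷ 23.76238 mL/hr = 9.94 hr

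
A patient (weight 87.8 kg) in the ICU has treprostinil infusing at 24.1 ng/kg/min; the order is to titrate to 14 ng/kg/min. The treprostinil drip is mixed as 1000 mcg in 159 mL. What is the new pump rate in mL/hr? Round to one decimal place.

11.7 mL/hr

Dose = 14 ng/kg/min × 87.8 kg = 1229.2 ng/min
1229.2 ng/min × 60 min/hr = 73752 ng/hr
Concentration = 1000 mcg ÷ 159 mL = 6.289308 mcg/mL = 6289.308 ng/mL
Rate = 73752 ng/hr ÷ 6289.308 ng/mL = 11.72657 mL/hr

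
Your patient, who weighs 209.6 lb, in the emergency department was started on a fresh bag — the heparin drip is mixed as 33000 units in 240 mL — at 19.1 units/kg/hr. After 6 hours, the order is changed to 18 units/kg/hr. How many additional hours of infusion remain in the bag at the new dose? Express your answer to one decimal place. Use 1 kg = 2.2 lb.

Initial rate:
Weight = 209.6 lb ÷ 2.2 lb/kg = 95.27273 kg
Dose = 19.1 units/kg/hr × 95.27273 kg = 1819.709 units/hr
Concentration = 33000 units ÷ 240 mL = 137.5 units/mL
Rate = 1819.709 units/hr ÷ 137.5 units/mL = 13.23425 mL/hr
Volume infused so far = 13.23425 mL/hr × 6 hr = 79.40549 mL
Volume remaining = 240 − 79.40549 = 160.5945 mL
New rate:
Dose = 18 units/kg/hr × 95.27273 kg = 1714.909 units/hr
Rate = 1714.909 units/hr ÷ 137.5 units/mL = 12.47207 mL/hr
Time remaining = 160.5945 mL ÷ 12.47207 mL/hr = 12.87634 hr

12.9 hours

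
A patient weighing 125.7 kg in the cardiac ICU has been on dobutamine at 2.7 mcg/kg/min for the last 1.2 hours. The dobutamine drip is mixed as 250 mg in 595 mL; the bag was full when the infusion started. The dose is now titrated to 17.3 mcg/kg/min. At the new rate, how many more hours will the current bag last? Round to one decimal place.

Initial rate:
Dose = 2.7 mcg/kg/min × 125.7 kg = 339.39 mcg/min
339.39 mcg/min × 60 min/hr = 20363.4 mcg/hr
Concentration = 250 mg ÷ 595 mL = 0.4201681 mg/mL = 420.1681 mcg/mL
Rate = 20363.4 mcg/hr ÷ 420.1681 mcg/mL = 48.46489 mL/hr
Volume infused so far = 48.46489 mL/hr × 1.2 hr = 58.15787 mL
Volume remaining = 595 − 58.15787 = 536.8421 mL
New rate:
Dose = 17.3 mcg/kg/min × 125.7 kg = 2174.61 mcg/min
2174.61 mcg/min × 60 min/hr = 130476.6 mcg/hr
Rate = 130476.6 mcg/hr ÷ 420.1681 mcg/mL = 310.5343 mL/hr
Time remaining = 536.8421 mL ÷ 310.5343 mL/hr = 1.728769 hr

1.7 hours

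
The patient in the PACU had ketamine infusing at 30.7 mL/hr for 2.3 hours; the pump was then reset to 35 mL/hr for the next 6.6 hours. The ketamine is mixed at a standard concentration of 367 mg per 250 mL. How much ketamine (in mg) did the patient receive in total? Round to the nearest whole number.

Concentration = 367 mg ÷ 250 mL = 1.468 mg/mL
Stage 1: 30.7 mL/hr × 2.3 hr = 70.61 mL → 70.61 mL × 1.468 mg/mL = 103.6555 mg
Stage 2: 35 mL/hr × 6.6 hr = 231 mL → 231 mL × 1.468 mg/mL = 339.108 mg
Total = 103.6555 + 339.108 = 442.7635 mg

443 mg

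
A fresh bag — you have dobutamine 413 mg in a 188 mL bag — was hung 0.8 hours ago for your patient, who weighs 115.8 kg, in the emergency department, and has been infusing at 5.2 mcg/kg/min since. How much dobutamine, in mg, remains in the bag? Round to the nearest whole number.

384 mg

Dose = 5.2 mcg/kg/min × 115.8 kg = 602.16 mcg/min
602.16 mcg/min × 60 min/hr = 36129.6 mcg/hr
Concentration = 413 mg ÷ 188 mL = 2.196809 mg/mL = 2196.809 mcg/mL
Rate = 36129.6 mcg/hr ÷ 2196.809 mcg/mL = 16.4464 mL/hr
Volume infused = 16.4464 mL/hr × 0.8 hr = 13.15712 mL
Volume remaining = 188 − 13.15712 = 174.8429 mL
Drug remaining = 174.8429 mL × 2196.809 mcg/mL = 384096.3 mcg = 384.0963 mg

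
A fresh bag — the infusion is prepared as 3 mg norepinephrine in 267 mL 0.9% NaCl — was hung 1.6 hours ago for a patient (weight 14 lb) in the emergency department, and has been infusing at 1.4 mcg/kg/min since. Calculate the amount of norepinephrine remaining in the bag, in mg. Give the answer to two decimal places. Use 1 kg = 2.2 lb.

Weight = 14 lb ÷ 2.2 lb/kg = 6.363636 kg
Dose = 1.4 mcg/kg/min × 6.363636 kg = 8.909091 mcg/min
8.909091 mcg/min × 60 min/hr = 534.5455 mcg/hr
Concentration = 3 mg ÷ 267 mL = 0.01123596 mg/mL = 11.23596 mcg/mL
Rate = 534.5455 mcg/hr ÷ 11.23596 mcg/mL = 47.57455 mL/hr
Volume infused = 47.57455 mL/hr × 1.6 hr = 76.11927 mL
Volume remaining = 267 − 76.11927 = 190.8807 mL
Drug remaining = 190.8807 mL × 11.23596 mcg/mL = 2144.727 mcg = 2.144727 mg

2.14 mg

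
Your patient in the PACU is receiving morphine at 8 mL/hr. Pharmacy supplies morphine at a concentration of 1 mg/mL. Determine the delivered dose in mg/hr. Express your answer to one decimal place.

Drug rate = 8 mL/hr × 1 mg/mL = 8 mg/hr

8.0 mg/hr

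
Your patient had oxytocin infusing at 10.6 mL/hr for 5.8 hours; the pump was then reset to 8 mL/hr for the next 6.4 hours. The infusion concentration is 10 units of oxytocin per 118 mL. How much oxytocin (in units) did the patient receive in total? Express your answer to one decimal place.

Concentration = 10 units ÷ 118 mL = 0.08474576 units/mL
Stage 1: 10.6 mL/hr × 5.8 hr = 61.48 mL → 61.48 mL × 0.08474576 units/mL = 5.210169 units
Stage 2: 8 mL/hr × 6.4 hr = 51.2 mL → 51.2 mL × 0.08474576 units/mL = 4.338983 units
Total = 5.210169 + 4.338983 = 9.549153 units

9.5 units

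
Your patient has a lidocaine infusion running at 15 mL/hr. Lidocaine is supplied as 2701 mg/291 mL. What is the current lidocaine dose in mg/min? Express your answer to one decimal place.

Concentration = 2701 mg ÷ 291 mL = 9.281787 mg/mL
Drug rate = 15 mL/hr × 9.281787 mg/mL = 139.2268 mg/hr
139.2268 mg/hr ÷ 60 min/hr = 2.320447 mg/min

2.3 mg/min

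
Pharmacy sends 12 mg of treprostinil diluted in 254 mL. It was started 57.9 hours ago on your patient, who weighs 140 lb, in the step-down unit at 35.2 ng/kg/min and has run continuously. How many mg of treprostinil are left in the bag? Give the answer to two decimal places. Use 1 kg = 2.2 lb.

Weight = 140 lb ÷ 2.2 lb/kg = 63.63636 kg
Dose = 35.2 ng/kg/min × 63.63636 kg = 2240 ng/min
2240 ng/min × 60 min/hr = 134400 ng/hr
Concentration = 12 mg ÷ 254 mL = 0.04724409 mg/mL = 47244.09 ng/mL
Rate = 134400 ng/hr ÷ 47244.09 ng/mL = 2.8448 mL/hr
Volume infused = 2.8448 mL/hr × 57.9 hr = 164.7139 mL
Volume remaining = 254 − 164.7139 = 89.28608 mL
Drug remaining = 89.28608 mL × 47244.09 ng/mL = 4218240 ng = 4.21824 mg

4.22 mg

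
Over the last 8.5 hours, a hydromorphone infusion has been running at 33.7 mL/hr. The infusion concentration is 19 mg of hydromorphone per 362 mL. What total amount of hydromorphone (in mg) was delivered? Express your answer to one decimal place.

Concentration = 19 mg ÷ 362 mL = 0.05248619 mg/mL
Drug rate = 33.7 mL/hr × 0.05248619 mg/mL = 1.768785 mg/hr
Total = 1.768785 mg/hr × 8.5 hr = 15.03467 mg

15.0 mg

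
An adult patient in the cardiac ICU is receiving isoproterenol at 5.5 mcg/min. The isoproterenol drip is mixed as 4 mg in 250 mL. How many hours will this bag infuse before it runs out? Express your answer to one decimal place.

12.1 hours

5.5 mcg/min × 60 min/hr = 330 mcg/hr
Concentration = 4 mg ÷ 250 mL = 0.016 mg/mL = 16 mcg/mL
Rate = 330 mcg/hr ÷ 16 mcg/mL = 20.625 mL/hr
Duration = 250 mL ÷ 20.625 mL/hr = 12.12121 hr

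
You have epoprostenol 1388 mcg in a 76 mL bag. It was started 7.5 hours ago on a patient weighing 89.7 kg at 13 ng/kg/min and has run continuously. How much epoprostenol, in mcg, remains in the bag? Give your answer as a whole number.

863 mcg

Dose = 13 ng/kg/min × 89.7 kg = 1166.1 ng/min
1166.1 ng/min × 60 min/hr = 69966 ng/hr
Concentration = 1388 mcg ÷ 76 mL = 18.26316 mcg/mL = 18263.16 ng/mL
Rate = 69966 ng/hr ÷ 18263.16 ng/mL = 3.830991 mL/hr
Volume infused = 3.830991 mL/hr × 7.5 hr = 28.73244 mL
Volume remaining = 76 − 28.73244 = 47.26756 mL
Drug remaining = 47.26756 mL × 18263.16 ng/mL = 863255 ng = 863.255 mcg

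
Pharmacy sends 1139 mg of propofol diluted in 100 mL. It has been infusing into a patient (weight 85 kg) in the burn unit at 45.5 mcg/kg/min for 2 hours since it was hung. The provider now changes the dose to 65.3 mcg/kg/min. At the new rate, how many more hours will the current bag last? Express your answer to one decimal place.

Initial rate:
Dose = 45.5 mcg/kg/min × 85 kg = 3867.5 mcg/min
3867.5 mcg/min × 60 min/hr = 232050 mcg/hr
Concentration = 1139 mg ÷ 100 mL = 11.39 mg/mL = 11390 mcg/mL
Rate = 232050 mcg/hr ÷ 11390 mcg/mL = 20.37313 mL/hr
Volume infused so far = 20.37313 mL/hr × 2 hr = 40.74627 mL
Volume remaining = 100 − 40.74627 = 59.25373 mL
New rate:
Dose = 65.3 mcg/kg/min × 85 kg = 5550.5 mcg/min
5550.5 mcg/min × 60 min/hr = 333030 mcg/hr
Rate = 333030 mcg/hr ÷ 11390 mcg/mL = 29.23881 mL/hr
Time remaining = 59.25373 mL ÷ 29.23881 mL/hr = 2.026544 hr

2.0 hours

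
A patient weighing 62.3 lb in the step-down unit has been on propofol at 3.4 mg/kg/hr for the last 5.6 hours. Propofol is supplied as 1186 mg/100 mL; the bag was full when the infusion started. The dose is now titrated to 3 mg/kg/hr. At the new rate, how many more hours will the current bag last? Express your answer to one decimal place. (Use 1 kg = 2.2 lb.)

Initial rate:
Weight = 62.3 lb ÷ 2.2 lb/kg = 28.31818 kg
Dose = 3.4 mg/kg/hr × 28.31818 kg = 96.28182 mg/hr
Concentration = 1186 mg ÷ 100 mL = 11.86 mg/mL
Rate = 96.28182 mg/hr ÷ 11.86 mg/mL = 8.118197 mL/hr
Volume infused so far = 8.118197 mL/hr × 5.6 hr = 45.4619 mL
Volume remaining = 100 − 45.4619 = 54.5381 mL
New rate:
Dose = 3 mg/kg/hr × 28.31818 kg = 84.95455 mg/hr
Rate = 84.95455 mg/hr ÷ 11.86 mg/mL = 7.163115 mL/hr
Time remaining = 54.5381 mL ÷ 7.163115 mL/hr = 7.61374 hr

7.6 hours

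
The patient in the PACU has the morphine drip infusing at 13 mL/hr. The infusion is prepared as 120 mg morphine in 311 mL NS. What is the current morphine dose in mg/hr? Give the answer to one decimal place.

Concentration = 120 mg ÷ 311 mL = 0.3858521 mg/mL
Drug rate = 13 mL/hr × 0.3858521 mg/mL = 5.016077 mg/hr

5.0 mg/hr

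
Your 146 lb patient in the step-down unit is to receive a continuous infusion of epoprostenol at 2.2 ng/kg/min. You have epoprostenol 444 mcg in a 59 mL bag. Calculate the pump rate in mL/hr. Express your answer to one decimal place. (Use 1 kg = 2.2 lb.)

1.2 mL/hr

Weight = 146 lb ÷ 2.2 lb/kg = 66.36364 kg
Dose = 2.2 ng/kg/min × 66.36364 kg = 146 ng/min
146 ng/min × 60 min/hr = 8760 ng/hr
Concentration = 444 mcg ÷ 59 mL = 7.525424 mcg/mL = 7525.424 ng/mL
Rate = 8760 ng/hr ÷ 7525.424 ng/mL = 1.164054 mL/hr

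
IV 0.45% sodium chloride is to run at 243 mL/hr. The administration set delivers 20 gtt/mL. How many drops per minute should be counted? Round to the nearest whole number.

81 gtt/min

243 mL/hr ÷ 60 min/hr = 4.05 mL/min
4.05 mL/min × 20 gtt/mL = 81 gtt/min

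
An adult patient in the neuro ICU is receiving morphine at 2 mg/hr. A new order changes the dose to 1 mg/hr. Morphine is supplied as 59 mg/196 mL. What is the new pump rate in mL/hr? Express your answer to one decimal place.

3.3 mL/hr

Concentration = 59 mg ÷ 196 mL = 0.3010204 mg/mL
Rate = 1 mg/hr ÷ 0.3010204 mg/mL = 3.322034 mL/hr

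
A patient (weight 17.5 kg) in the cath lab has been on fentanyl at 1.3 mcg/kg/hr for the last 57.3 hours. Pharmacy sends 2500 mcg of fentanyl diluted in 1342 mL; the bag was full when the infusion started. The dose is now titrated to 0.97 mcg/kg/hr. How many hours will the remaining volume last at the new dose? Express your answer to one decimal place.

Initial rate:
Dose = 1.3 mcg/kg/hr × 17.5 kg = 22.75 mcg/hr
Concentration = 2500 mcg ÷ 1342 mL = 1.862891 mcg/mL
Rate = 22.75 mcg/hr ÷ 1.862891 mcg/mL = 12.2122 mL/hr
Volume infused so far = 12.2122 mL/hr × 57.3 hr = 699.7591 mL
Volume remaining = 1342 − 699.7591 = 642.2409 mL
New rate:
Dose = 0.97 mcg/kg/hr × 17.5 kg = 16.975 mcg/hr
Rate = 16.975 mcg/hr ÷ 1.862891 mcg/mL = 9.11218 mL/hr
Time remaining = 642.2409 mL ÷ 9.11218 mL/hr = 70.48159 hr

70.5 hours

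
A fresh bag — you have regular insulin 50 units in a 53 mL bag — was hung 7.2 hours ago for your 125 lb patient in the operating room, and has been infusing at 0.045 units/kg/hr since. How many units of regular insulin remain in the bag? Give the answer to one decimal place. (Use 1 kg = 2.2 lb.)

Weight = 125 lb ÷ 2.2 lb/kg = 56.81818 kg
Dose = 0.045 units/kg/hr × 56.81818 kg = 2.556818 units/hr
Concentration = 50 units ÷ 53 mL = 0.9433962 units/mL
Rate = 2.556818 units/hr ÷ 0.9433962 units/mL = 2.710227 mL/hr
Volume infused = 2.710227 mL/hr × 7.2 hr = 19.51364 mL
Volume remaining = 53 − 19.51364 = 33.48636 mL
Drug remaining = 33.48636 mL × 0.9433962 units/mL = 31.59091 units

31.6 units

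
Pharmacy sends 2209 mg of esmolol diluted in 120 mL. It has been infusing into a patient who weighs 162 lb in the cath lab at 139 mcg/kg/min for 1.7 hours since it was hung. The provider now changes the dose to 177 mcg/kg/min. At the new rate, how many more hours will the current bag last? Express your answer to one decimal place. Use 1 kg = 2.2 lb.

Initial rate:
Weight = 162 lb ÷ 2.2 lb/kg = 73.63636 kg
Dose = 139 mcg/kg/min × 73.63636 kg = 10235.45 mcg/min
10235.45 mcg/min × 60 min/hr = 614127.3 mcg/hr
Concentration = 2209 mg ÷ 120 mL = 18.40833 mg/mL = 18408.33 mcg/mL
Rate = 614127.3 mcg/hr ÷ 18408.33 mcg/mL = 33.36137 mL/hr
Volume infused so far = 33.36137 mL/hr × 1.7 hr = 56.71433 mL
Volume remaining = 120 − 56.71433 = 63.28567 mL
New rate:
Dose = 177 mcg/kg/min × 73.63636 kg = 13033.64 mcg/min
13033.64 mcg/min × 60 min/hr = 782018.2 mcg/hr
Rate = 782018.2 mcg/hr ÷ 18408.33 mcg/mL = 42.48175 mL/hr
Time remaining = 63.28567 mL ÷ 42.48175 mL/hr = 1.489714 hr

1.5 hours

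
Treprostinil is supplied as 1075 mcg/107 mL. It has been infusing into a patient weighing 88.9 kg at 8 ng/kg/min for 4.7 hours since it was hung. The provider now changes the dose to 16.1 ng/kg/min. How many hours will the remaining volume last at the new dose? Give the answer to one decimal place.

Initial rate:
Dose = 8 ng/kg/min × 88.9 kg = 711.2 ng/min
711.2 ng/min × 60 min/hr = 42672 ng/hr
Concentration = 1075 mcg ÷ 107 mL = 10.04673 mcg/mL = 10046.73 ng/mL
Rate = 42672 ng/hr ÷ 10046.73 ng/mL = 4.247353 mL/hr
Volume infused so far = 4.247353 mL/hr × 4.7 hr = 19.96256 mL
Volume remaining = 107 − 19.96256 = 87.03744 mL
New rate:
Dose = 16.1 ng/kg/min × 88.9 kg = 1431.29 ng/min
1431.29 ng/min × 60 min/hr = 85877.4 ng/hr
Rate = 85877.4 ng/hr ÷ 10046.73 ng/mL = 8.547797 mL/hr
Time remaining = 87.03744 mL ÷ 8.547797 mL/hr = 10.18244 hr

10.2 hours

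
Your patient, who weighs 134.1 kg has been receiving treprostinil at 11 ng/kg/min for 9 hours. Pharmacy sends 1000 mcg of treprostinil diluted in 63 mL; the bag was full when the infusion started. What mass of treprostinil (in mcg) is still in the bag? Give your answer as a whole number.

Dose = 11 ng/kg/min × 134.1 kg = 1475.1 ng/min
1475.1 ng/min × 60 min/hr = 88506 ng/hr
Concentration = 1000 mcg ÷ 63 mL = 15.87302 mcg/mL = 15873.02 ng/mL
Rate = 88506 ng/hr ÷ 15873.02 ng/mL = 5.575878 mL/hr
Volume infused = 5.575878 mL/hr × 9 hr = 50.1829 mL
Volume remaining = 63 − 50.1829 = 12.8171 mL
Drug remaining = 12.8171 mL × 15873.02 ng/mL = 203446 ng = 203.446 mcg

203 mcg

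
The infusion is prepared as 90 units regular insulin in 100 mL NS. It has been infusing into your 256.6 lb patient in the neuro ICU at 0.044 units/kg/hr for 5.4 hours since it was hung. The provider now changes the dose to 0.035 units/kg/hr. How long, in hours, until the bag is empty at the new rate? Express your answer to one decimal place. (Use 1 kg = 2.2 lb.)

15.3 hours

Initial rate:
Weight = 256.6 lb ÷ 2.2 lb/kg = 116.6364 kg
Dose = 0.044 units/kg/hr × 116.6364 kg = 5.132 units/hr
Concentration = 90 units ÷ 100 mL = 0.9 units/mL
Rate = 5.132 units/hr ÷ 0.9 units/mL = 5.702222 mL/hr
Volume infused so far = 5.702222 mL/hr × 5.4 hr = 30.792 mL
Volume remaining = 100 − 30.792 = 69.208 mL
New rate:
Dose = 0.035 units/kg/hr × 116.6364 kg = 4.082273 units/hr
Rate = 4.082273 units/hr ÷ 0.9 units/mL = 4.535859 mL/hr
Time remaining = 69.208 mL ÷ 4.535859 mL/hr = 15.25797 hr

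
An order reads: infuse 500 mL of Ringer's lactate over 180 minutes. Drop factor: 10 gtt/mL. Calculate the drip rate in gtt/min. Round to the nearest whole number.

28 gtt/min

500 mL ÷ (180 min) = 2.777778 mL/min
2.777778 mL/min × 10 gtt/mL = 27.77778 gtt/min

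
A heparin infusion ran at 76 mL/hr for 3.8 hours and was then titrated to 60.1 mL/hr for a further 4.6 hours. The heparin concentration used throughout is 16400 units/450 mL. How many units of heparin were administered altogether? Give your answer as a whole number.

20601 units

Concentration = 16400 units ÷ 450 mL = 36.44444 units/mL
Stage 1: 76 mL/hr × 3.8 hr = 288.8 mL → 288.8 mL × 36.44444 units/mL = 10525.16 units
Stage 2: 60.1 mL/hr × 4.6 hr = 276.46 mL → 276.46 mL × 36.44444 units/mL = 10075.43 units
Total = 10525.16 + 10075.43 = 20600.59 units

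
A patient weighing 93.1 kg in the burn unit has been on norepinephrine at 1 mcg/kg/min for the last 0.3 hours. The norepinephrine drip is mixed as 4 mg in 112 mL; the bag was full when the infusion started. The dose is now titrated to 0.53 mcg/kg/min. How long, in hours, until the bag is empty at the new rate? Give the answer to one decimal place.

Initial rate:
Dose = 1 mcg/kg/min × 93.1 kg = 93.1 mcg/min
93.1 mcg/min × 60 min/hr = 5586 mcg/hr
Concentration = 4 mg ÷ 112 mL = 0.03571429 mg/mL = 35.71429 mcg/mL
Rate = 5586 mcg/hr ÷ 35.71429 mcg/mL = 156.408 mL/hr
Volume infused so far = 156.408 mL/hr × 0.3 hr = 46.9224 mL
Volume remaining = 112 − 46.9224 = 65.0776 mL
New rate:
Dose = 0.53 mcg/kg/min × 93.1 kg = 49.343 mcg/min
49.343 mcg/min × 60 min/hr = 2960.58 mcg/hr
Rate = 2960.58 mcg/hr ÷ 35.71429 mcg/mL = 82.89624 mL/hr
Time remaining = 65.0776 mL ÷ 82.89624 mL/hr = 0.7850489 hr

0.8 hours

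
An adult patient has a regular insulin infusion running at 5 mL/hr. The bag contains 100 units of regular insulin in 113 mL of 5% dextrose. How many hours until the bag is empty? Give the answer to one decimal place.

22.6 hours

Duration = 113 mL ÷ 5 mL/hr = 22.6 hr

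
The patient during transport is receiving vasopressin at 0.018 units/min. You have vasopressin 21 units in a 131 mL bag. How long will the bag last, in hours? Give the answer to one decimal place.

0.018 units/min × 60 min/hr = 1.08 units/hr
Concentration = 21 units ÷ 131 mL = 0.1603053 units/mL
Rate = 1.08 units/hr ÷ 0.1603053 units/mL = 6.737143 mL/hr
Duration = 131 mL ÷ 6.737143 mL/hr = 19.44444 hr

19.4 hours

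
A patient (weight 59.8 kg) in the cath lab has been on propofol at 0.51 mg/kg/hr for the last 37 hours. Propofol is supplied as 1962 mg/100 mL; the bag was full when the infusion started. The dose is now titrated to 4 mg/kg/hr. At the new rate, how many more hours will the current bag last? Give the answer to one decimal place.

Initial rate:
Dose = 0.51 mg/kg/hr × 59.8 kg = 30.498 mg/hr
Concentration = 1962 mg ÷ 100 mL = 19.62 mg/mL
Rate = 30.498 mg/hr ÷ 19.62 mg/mL = 1.554434 mL/hr
Volume infused so far = 1.554434 mL/hr × 37 hr = 57.51407 mL
Volume remaining = 100 − 57.51407 = 42.48593 mL
New rate:
Dose = 4 mg/kg/hr × 59.8 kg = 239.2 mg/hr
Rate = 239.2 mg/hr ÷ 19.62 mg/mL = 12.19164 mL/hr
Time remaining = 42.48593 mL ÷ 12.19164 mL/hr = 3.484841 hr

3.5 hours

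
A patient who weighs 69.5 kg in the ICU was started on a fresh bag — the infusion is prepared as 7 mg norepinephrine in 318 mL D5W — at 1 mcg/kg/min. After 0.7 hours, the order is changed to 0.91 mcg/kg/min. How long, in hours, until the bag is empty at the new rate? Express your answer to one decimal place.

1.1 hours

Initial rate:
Dose = 1 mcg/kg/min × 69.5 kg = 69.5 mcg/min
69.5 mcg/min × 60 min/hr = 4170 mcg/hr
Concentration = 7 mg ÷ 318 mL = 0.02201258 mg/mL = 22.01258 mcg/mL
Rate = 4170 mcg/hr ÷ 22.01258 mcg/mL = 189.4371 mL/hr
Volume infused so far = 189.4371 mL/hr × 0.7 hr = 132.606 mL
Volume remaining = 318 − 132.606 = 185.394 mL
New rate:
Dose = 0.91 mcg/kg/min × 69.5 kg = 63.245 mcg/min
63.245 mcg/min × 60 min/hr = 3794.7 mcg/hr
Rate = 3794.7 mcg/hr ÷ 22.01258 mcg/mL = 172.3878 mL/hr
Time remaining = 185.394 mL ÷ 172.3878 mL/hr = 1.075447 hr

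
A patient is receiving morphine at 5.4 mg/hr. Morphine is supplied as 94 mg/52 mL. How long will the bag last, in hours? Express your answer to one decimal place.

17.4 hours

Concentration = 94 mg ÷ 52 mL = 1.807692 mg/mL
Rate = 5.4 mg/hr ÷ 1.807692 mg/mL = 2.987234 mL/hr
Duration = 52 mL ÷ 2.987234 mL/hr = 17.40741 hr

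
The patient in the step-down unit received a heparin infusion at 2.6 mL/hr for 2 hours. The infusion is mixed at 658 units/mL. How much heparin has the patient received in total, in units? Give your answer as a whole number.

Drug rate = 2.6 mL/hr × 658 units/mL = 1710.8 units/hr
Total = 1710.8 units/hr × 2 hr = 3421.6 units

3422 units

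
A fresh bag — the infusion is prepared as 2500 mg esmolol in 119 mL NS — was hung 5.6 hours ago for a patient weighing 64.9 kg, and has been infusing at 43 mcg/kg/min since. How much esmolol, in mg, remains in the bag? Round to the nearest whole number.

1562 mg

Dose = 43 mcg/kg/min × 64.9 kg = 2790.7 mcg/min
2790.7 mcg/min × 60 min/hr = 167442 mcg/hr
Concentration = 2500 mg ÷ 119 mL = 21.0084 mg/mL = 21008.4 mcg/mL
Rate = 167442 mcg/hr ÷ 21008.4 mcg/mL = 7.970239 mL/hr
Volume infused = 7.970239 mL/hr × 5.6 hr = 44.63334 mL
Volume remaining = 119 − 44.63334 = 74.36666 mL
Drug remaining = 74.36666 mL × 21008.4 mcg/mL = 1562325 mcg = 1562.325 mg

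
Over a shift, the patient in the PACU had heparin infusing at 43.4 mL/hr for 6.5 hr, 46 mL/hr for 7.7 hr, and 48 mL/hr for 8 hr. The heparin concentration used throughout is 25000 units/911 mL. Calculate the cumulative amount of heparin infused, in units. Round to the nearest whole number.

27999 units

Concentration = 25000 units ÷ 911 mL = 27.44237 units/mL
Stage 1: 43.4 mL/hr × 6.5 hr = 282.1 mL → 282.1 mL × 27.44237 units/mL = 7741.493 units
Stage 2: 46 mL/hr × 7.7 hr = 354.2 mL → 354.2 mL × 27.44237 units/mL = 9720.088 units
Stage 3: 48 mL/hr × 8 hr = 384 mL → 384 mL × 27.44237 units/mL = 10537.87 units
Total = 7741.493 + 9720.088 + 10537.87 = 27999.45 units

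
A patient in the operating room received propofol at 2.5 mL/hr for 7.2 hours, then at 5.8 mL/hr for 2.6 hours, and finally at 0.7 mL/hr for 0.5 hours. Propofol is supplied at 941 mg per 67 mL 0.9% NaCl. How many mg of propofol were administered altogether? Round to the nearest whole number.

Concentration = 941 mg ÷ 67 mL = 14.04478 mg/mL
Stage 1: 2.5 mL/hr × 7.2 hr = 18 mL → 18 mL × 14.04478 mg/mL = 252.806 mg
Stage 2: 5.8 mL/hr × 2.6 hr = 15.08 mL → 15.08 mL × 14.04478 mg/mL = 211.7952 mg
Stage 3: 0.7 mL/hr × 0.5 hr = 0.35 mL → 0.35 mL × 14.04478 mg/mL = 4.915672 mg
Total = 252.806 + 211.7952 + 4.915672 = 469.5169 mg

470 mg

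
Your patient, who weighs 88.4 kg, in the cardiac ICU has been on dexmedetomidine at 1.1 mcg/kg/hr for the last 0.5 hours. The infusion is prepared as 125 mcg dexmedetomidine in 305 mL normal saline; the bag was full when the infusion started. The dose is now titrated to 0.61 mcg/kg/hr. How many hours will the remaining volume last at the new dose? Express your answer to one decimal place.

1.4 hours

Initial rate:
Dose = 1.1 mcg/kg/hr × 88.4 kg = 97.24 mcg/hr
Concentration = 125 mcg ÷ 305 mL = 0.4098361 mcg/mL
Rate = 97.24 mcg/hr ÷ 0.4098361 mcg/mL = 237.2656 mL/hr
Volume infused so far = 237.2656 mL/hr × 0.5 hr = 118.6328 mL
Volume remaining = 305 − 118.6328 = 186.3672 mL
New rate:
Dose = 0.61 mcg/kg/hr × 88.4 kg = 53.924 mcg/hr
Rate = 53.924 mcg/hr ÷ 0.4098361 mcg/mL = 131.5746 mL/hr
Time remaining = 186.3672 mL ÷ 131.5746 mL/hr = 1.416438 hr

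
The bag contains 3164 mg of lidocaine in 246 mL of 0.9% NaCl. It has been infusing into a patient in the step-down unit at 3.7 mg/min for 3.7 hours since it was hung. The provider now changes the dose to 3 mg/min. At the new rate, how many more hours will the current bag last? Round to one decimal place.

13.0 hours

Initial rate:
3.7 mg/min × 60 min/hr = 222 mg/hr
Concentration = 3164 mg ÷ 246 mL = 12.86179 mg/mL
Rate = 222 mg/hr ÷ 12.86179 mg/mL = 17.26043 mL/hr
Volume infused so far = 17.26043 mL/hr × 3.7 hr = 63.86359 mL
Volume remaining = 246 − 63.86359 = 182.1364 mL
New rate:
3 mg/min × 60 min/hr = 180 mg/hr
Rate = 180 mg/hr ÷ 12.86179 mg/mL = 13.99494 mL/hr
Time remaining = 182.1364 mL ÷ 13.99494 mL/hr = 13.01444 hr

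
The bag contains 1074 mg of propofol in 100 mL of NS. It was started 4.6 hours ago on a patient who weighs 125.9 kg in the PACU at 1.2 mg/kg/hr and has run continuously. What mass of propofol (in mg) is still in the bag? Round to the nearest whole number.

Dose = 1.2 mg/kg/hr × 125.9 kg = 151.08 mg/hr
Concentration = 1074 mg ÷ 100 mL = 10.74 mg/mL
Rate = 151.08 mg/hr ÷ 10.74 mg/mL = 14.06704 mL/hr
Volume infused = 14.06704 mL/hr × 4.6 hr = 64.70838 mL
Volume remaining = 100 − 64.70838 = 35.29162 mL
Drug remaining = 35.29162 mL × 10.74 mg/mL = 379.032 mg

379 mg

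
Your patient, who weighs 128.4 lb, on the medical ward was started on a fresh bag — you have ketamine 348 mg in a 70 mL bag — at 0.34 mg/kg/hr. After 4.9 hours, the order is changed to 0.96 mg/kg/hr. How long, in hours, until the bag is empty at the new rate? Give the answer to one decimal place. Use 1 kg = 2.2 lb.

4.5 hours

Initial rate:
Weight = 128.4 lb ÷ 2.2 lb/kg = 58.36364 kg
Dose = 0.34 mg/kg/hr × 58.36364 kg = 19.84364 mg/hr
Concentration = 348 mg ÷ 70 mL = 4.971429 mg/mL
Rate = 19.84364 mg/hr ÷ 4.971429 mg/mL = 3.991536 mL/hr
Volume infused so far = 3.991536 mL/hr × 4.9 hr = 19.55853 mL
Volume remaining = 70 − 19.55853 = 50.44147 mL
New rate:
Dose = 0.96 mg/kg/hr × 58.36364 kg = 56.02909 mg/hr
Rate = 56.02909 mg/hr ÷ 4.971429 mg/mL = 11.27022 mL/hr
Time remaining = 50.44147 mL ÷ 11.27022 mL/hr = 4.475643 hr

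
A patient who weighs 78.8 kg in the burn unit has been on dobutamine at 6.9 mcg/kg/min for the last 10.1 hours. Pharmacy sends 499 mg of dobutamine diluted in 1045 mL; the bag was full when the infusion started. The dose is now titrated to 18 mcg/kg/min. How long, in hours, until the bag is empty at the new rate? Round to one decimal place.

2.0 hours

Initial rate:
Dose = 6.9 mcg/kg/min × 78.8 kg = 543.72 mcg/min
543.72 mcg/min × 60 min/hr = 32623.2 mcg/hr
Concentration = 499 mg ÷ 1045 mL = 0.477512 mg/mL = 477.512 mcg/mL
Rate = 32623.2 mcg/hr ÷ 477.512 mcg/mL = 68.31913 mL/hr
Volume infused so far = 68.31913 mL/hr × 10.1 hr = 690.0232 mL
Volume remaining = 1045 − 690.0232 = 354.9768 mL
New rate:
Dose = 18 mcg/kg/min × 78.8 kg = 1418.4 mcg/min
1418.4 mcg/min × 60 min/hr = 85104 mcg/hr
Rate = 85104 mcg/hr ÷ 477.512 mcg/mL = 178.2238 mL/hr
Time remaining = 354.9768 mL ÷ 178.2238 mL/hr = 1.991748 hr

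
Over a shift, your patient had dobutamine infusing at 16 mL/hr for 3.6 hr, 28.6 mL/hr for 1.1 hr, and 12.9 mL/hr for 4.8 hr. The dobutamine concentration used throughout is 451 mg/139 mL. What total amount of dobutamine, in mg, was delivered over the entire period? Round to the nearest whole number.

490 mg

Concentration = 451 mg ÷ 139 mL = 3.244604 mg/mL
Stage 1: 16 mL/hr × 3.6 hr = 57.6 mL → 57.6 mL × 3.244604 mg/mL = 186.8892 mg
Stage 2: 28.6 mL/hr × 1.1 hr = 31.46 mL → 31.46 mL × 3.244604 mg/mL = 102.0753 mg
Stage 3: 12.9 mL/hr × 4.8 hr = 61.92 mL → 61.92 mL × 3.244604 mg/mL = 200.9059 mg
Total = 186.8892 + 102.0753 + 200.9059 = 489.8704 mg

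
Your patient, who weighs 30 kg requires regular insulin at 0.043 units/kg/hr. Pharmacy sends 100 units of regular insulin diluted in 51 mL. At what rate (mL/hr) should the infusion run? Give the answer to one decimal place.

0.7 mL/hr

Dose = 0.043 units/kg/hr × 30 kg = 1.29 units/hr
Concentration = 100 units ÷ 51 mL = 1.960784 units/mL
Rate = 1.29 units/hr ÷ 1.960784 units/mL = 0.6579 mL/hr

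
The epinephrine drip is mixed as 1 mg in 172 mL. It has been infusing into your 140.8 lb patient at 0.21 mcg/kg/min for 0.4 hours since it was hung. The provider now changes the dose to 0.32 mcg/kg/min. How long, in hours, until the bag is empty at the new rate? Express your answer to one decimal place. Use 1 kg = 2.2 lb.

0.6 hours

Initial rate:
Weight = 140.8 lb ÷ 2.2 lb/kg = 64 kg
Dose = 0.21 mcg/kg/min × 64 kg = 13.44 mcg/min
13.44 mcg/min × 60 min/hr = 806.4 mcg/hr
Concentration = 1 mg ÷ 172 mL = 0.005813953 mg/mL = 5.813953 mcg/mL
Rate = 806.4 mcg/hr ÷ 5.813953 mcg/mL = 138.7008 mL/hr
Volume infused so far = 138.7008 mL/hr × 0.4 hr = 55.48032 mL
Volume remaining = 172 − 55.48032 = 116.5197 mL
New rate:
Dose = 0.32 mcg/kg/min × 64 kg = 20.48 mcg/min
20.48 mcg/min × 60 min/hr = 1228.8 mcg/hr
Rate = 1228.8 mcg/hr ÷ 5.813953 mcg/mL = 211.3536 mL/hr
Time remaining = 116.5197 mL ÷ 211.3536 mL/hr = 0.5513021 hr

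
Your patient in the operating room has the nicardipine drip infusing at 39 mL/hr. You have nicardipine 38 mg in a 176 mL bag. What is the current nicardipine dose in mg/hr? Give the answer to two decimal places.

8.42 mg/hr

Concentration = 38 mg ÷ 176 mL = 0.2159091 mg/mL
Drug rate = 39 mL/hr × 0.2159091 mg/mL = 8.420455 mg/hr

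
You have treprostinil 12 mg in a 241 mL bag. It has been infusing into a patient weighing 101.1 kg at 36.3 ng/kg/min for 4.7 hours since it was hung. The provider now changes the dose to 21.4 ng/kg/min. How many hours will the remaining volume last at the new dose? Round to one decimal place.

Initial rate:
Dose = 36.3 ng/kg/min × 101.1 kg = 3669.93 ng/min
3669.93 ng/min × 60 min/hr = 220195.8 ng/hr
Concentration = 12 mg ÷ 241 mL = 0.04979253 mg/mL = 49792.53 ng/mL
Rate = 220195.8 ng/hr ÷ 49792.53 ng/mL = 4.422266 mL/hr
Volume infused so far = 4.422266 mL/hr × 4.7 hr = 20.78465 mL
Volume remaining = 241 − 20.78465 = 220.2154 mL
New rate:
Dose = 21.4 ng/kg/min × 101.1 kg = 2163.54 ng/min
2163.54 ng/min × 60 min/hr = 129812.4 ng/hr
Rate = 129812.4 ng/hr ÷ 49792.53 ng/mL = 2.607066 mL/hr
Time remaining = 220.2154 mL ÷ 2.607066 mL/hr = 84.46866 hr

84.5 hours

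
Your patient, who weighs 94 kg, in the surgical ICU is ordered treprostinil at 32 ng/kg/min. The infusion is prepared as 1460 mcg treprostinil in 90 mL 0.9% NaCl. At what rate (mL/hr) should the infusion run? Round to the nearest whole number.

11 mL/hr

Dose = 32 ng/kg/min × 94 kg = 3008 ng/min
3008 ng/min × 60 min/hr = 180480 ng/hr
Concentration = 1460 mcg ÷ 90 mL = 16.22222 mcg/mL = 16222.22 ng/mL
Rate = 180480 ng/hr ÷ 16222.22 ng/mL = 11.12548 mL/hr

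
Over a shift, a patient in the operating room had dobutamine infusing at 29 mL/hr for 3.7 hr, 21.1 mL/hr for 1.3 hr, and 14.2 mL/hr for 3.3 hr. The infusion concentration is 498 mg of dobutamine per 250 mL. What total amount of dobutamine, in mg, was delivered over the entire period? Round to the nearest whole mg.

Concentration = 498 mg ÷ 250 mL = 1.992 mg/mL
Stage 1: 29 mL/hr × 3.7 hr = 107.3 mL → 107.3 mL × 1.992 mg/mL = 213.7416 mg
Stage 2: 21.1 mL/hr × 1.3 hr = 27.43 mL → 27.43 mL × 1.992 mg/mL = 54.64056 mg
Stage 3: 14.2 mL/hr × 3.3 hr = 46.86 mL → 46.86 mL × 1.992 mg/mL = 93.34512 mg
Total = 213.7416 + 54.64056 + 93.34512 = 361.7273 mg

362 mg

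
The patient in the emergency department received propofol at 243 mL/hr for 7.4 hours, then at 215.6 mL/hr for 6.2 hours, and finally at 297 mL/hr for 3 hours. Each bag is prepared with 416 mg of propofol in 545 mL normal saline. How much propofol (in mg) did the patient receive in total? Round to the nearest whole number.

3073 mg

Concentration = 416 mg ÷ 545 mL = 0.7633028 mg/mL
Stage 1: 243 mL/hr × 7.4 hr = 1798.2 mL → 1798.2 mL × 0.7633028 mg/mL = 1372.571 mg
Stage 2: 215.6 mL/hr × 6.2 hr = 1336.72 mL → 1336.72 mL × 0.7633028 mg/mL = 1020.322 mg
Stage 3: 297 mL/hr × 3 hr = 891 mL → 891 mL × 0.7633028 mg/mL = 680.1028 mg
Total = 1372.571 + 1020.322 + 680.1028 = 3072.996 mg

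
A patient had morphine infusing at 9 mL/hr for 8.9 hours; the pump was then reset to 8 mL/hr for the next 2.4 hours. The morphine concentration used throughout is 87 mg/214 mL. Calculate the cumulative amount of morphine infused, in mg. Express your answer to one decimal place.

Concentration = 87 mg ÷ 214 mL = 0.4065421 mg/mL
Stage 1: 9 mL/hr × 8.9 hr = 80.1 mL → 80.1 mL × 0.4065421 mg/mL = 32.56402 mg
Stage 2: 8 mL/hr × 2.4 hr = 19.2 mL → 19.2 mL × 0.4065421 mg/mL = 7.805607 mg
Total = 32.56402 + 7.805607 = 40.36963 mg

40.4 mg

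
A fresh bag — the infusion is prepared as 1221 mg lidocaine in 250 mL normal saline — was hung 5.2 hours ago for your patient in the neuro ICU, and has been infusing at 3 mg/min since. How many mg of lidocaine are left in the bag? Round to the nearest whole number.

3 mg/min × 60 min/hr = 180 mg/hr
Concentration = 1221 mg ÷ 250 mL = 4.884 mg/mL
Rate = 180 mg/hr ÷ 4.884 mg/mL = 36.85504 mL/hr
Volume infused = 36.85504 mL/hr × 5.2 hr = 191.6462 mL
Volume remaining = 250 − 191.6462 = 58.35381 mL
Drug remaining = 58.35381 mL × 4.884 mg/mL = 285 mg

285 mg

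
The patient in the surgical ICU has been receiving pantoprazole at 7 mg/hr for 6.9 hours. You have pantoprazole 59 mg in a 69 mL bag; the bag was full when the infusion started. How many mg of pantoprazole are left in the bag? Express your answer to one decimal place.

10.7 mg

Concentration = 59 mg ÷ 69 mL = 0.8550725 mg/mL
Rate = 7 mg/hr ÷ 0.8550725 mg/mL = 8.186441 mL/hr
Volume infused = 8.186441 mL/hr × 6.9 hr = 56.48644 mL
Volume remaining = 69 − 56.48644 = 12.51356 mL
Drug remaining = 12.51356 mL × 0.8550725 mg/mL = 10.7 mg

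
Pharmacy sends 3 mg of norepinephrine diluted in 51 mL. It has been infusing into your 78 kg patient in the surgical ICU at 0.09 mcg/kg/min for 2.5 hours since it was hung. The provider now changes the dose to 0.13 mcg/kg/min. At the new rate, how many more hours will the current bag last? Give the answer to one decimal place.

3.2 hours

Initial rate:
Dose = 0.09 mcg/kg/min × 78 kg = 7.02 mcg/min
7.02 mcg/min × 60 min/hr = 421.2 mcg/hr
Concentration = 3 mg ÷ 51 mL = 0.05882353 mg/mL = 58.82353 mcg/mL
Rate = 421.2 mcg/hr ÷ 58.82353 mcg/mL = 7.1604 mL/hr
Volume infused so far = 7.1604 mL/hr × 2.5 hr = 17.901 mL
Volume remaining = 51 − 17.901 = 33.099 mL
New rate:
Dose = 0.13 mcg/kg/min × 78 kg = 10.14 mcg/min
10.14 mcg/min × 60 min/hr = 608.4 mcg/hr
Rate = 608.4 mcg/hr ÷ 58.82353 mcg/mL = 10.3428 mL/hr
Time remaining = 33.099 mL ÷ 10.3428 mL/hr = 3.200197 hr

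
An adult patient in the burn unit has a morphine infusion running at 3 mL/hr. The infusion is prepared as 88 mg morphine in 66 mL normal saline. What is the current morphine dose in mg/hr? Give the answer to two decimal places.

Concentration = 88 mg ÷ 66 mL = 1.333333 mg/mL
Drug rate = 3 mL/hr × 1.333333 mg/mL = 4 mg/hr

4.00 mg/hr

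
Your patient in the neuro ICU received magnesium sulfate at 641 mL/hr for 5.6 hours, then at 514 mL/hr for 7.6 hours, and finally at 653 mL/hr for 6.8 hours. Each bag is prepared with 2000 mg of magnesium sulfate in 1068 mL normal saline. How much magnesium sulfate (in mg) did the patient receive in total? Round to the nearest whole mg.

Concentration = 2000 mg ÷ 1068 mL = 1.872659 mg/mL
Stage 1: 641 mL/hr × 5.6 hr = 3589.6 mL → 3589.6 mL × 1.872659 mg/mL = 6722.097 mg
Stage 2: 514 mL/hr × 7.6 hr = 3906.4 mL → 3906.4 mL × 1.872659 mg/mL = 7315.356 mg
Stage 3: 653 mL/hr × 6.8 hr = 4440.4 mL → 4440.4 mL × 1.872659 mg/mL = 8315.356 mg
Total = 6722.097 + 7315.356 + 8315.356 = 22352.81 mg

22353 mg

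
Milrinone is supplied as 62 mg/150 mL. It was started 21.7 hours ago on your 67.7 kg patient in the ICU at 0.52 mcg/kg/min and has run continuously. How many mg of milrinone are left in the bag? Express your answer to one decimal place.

Dose = 0.52 mcg/kg/min × 67.7 kg = 35.204 mcg/min
35.204 mcg/min × 60 min/hr = 2112.24 mcg/hr
Concentration = 62 mg ÷ 150 mL = 0.4133333 mg/mL = 413.3333 mcg/mL
Rate = 2112.24 mcg/hr ÷ 413.3333 mcg/mL = 5.110258 mL/hr
Volume infused = 5.110258 mL/hr × 21.7 hr = 110.8926 mL
Volume remaining = 150 − 110.8926 = 39.1074 mL
Drug remaining = 39.1074 mL × 413.3333 mcg/mL = 16164.39 mcg = 16.16439 mg

16.2 mg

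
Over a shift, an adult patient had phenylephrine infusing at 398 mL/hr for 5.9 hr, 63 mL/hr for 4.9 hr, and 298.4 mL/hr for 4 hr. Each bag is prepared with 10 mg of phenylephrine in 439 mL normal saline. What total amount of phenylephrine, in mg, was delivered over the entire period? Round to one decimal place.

87.7 mg

Concentration = 10 mg ÷ 439 mL = 0.02277904 mg/mL
Stage 1: 398 mL/hr × 5.9 hr = 2348.2 mL → 2348.2 mL × 0.02277904 mg/mL = 53.48975 mg
Stage 2: 63 mL/hr × 4.9 hr = 308.7 mL → 308.7 mL × 0.02277904 mg/mL = 7.031891 mg
Stage 3: 298.4 mL/hr × 4 hr = 1193.6 mL → 1193.6 mL × 0.02277904 mg/mL = 27.18907 mg
Total = 53.48975 + 7.031891 + 27.18907 = 87.71071 mg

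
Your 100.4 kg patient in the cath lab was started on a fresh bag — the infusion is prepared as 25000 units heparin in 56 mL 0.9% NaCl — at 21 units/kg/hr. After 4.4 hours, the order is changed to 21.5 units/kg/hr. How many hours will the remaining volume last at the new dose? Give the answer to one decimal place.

Initial rate:
Dose = 21 units/kg/hr × 100.4 kg = 2108.4 units/hr
Concentration = 25000 units ÷ 56 mL = 446.4286 units/mL
Rate = 2108.4 units/hr ÷ 446.4286 units/mL = 4.722816 mL/hr
Volume infused so far = 4.722816 mL/hr × 4.4 hr = 20.78039 mL
Volume remaining = 56 − 20.78039 = 35.21961 mL
New rate:
Dose = 21.5 units/kg/hr × 100.4 kg = 2158.6 units/hr
Rate = 2158.6 units/hr ÷ 446.4286 units/mL = 4.835264 mL/hr
Time remaining = 35.21961 mL ÷ 4.835264 mL/hr = 7.283906 hr

7.3 hours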